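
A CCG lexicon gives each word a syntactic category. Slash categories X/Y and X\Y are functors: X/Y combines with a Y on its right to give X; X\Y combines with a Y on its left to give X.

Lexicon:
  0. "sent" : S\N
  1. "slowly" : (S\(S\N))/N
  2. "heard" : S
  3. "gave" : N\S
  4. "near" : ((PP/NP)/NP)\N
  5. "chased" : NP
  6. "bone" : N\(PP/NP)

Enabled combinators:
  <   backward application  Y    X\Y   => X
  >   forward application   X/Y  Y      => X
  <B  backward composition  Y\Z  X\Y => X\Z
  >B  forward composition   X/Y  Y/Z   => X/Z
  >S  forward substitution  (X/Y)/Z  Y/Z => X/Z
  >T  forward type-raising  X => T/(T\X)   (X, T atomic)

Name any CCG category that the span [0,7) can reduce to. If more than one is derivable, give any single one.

[0,7] S   <
  [0,1] "sent" : S\N
  [1,7] S\(S\N)   >
    [1,2] "slowly" : (S\(S\N))/N
    [2,7] N   <
      [2,6] PP/NP   >
        [2,5] (PP/NP)/NP   <
          [2,4] N   <
            [2,3] "heard" : S
            [3,4] "gave" : N\S
          [4,5] "near" : ((PP/NP)/NP)\N
        [5,6] "chased" : NP
      [6,7] "bone" : N\(PP/NP)

S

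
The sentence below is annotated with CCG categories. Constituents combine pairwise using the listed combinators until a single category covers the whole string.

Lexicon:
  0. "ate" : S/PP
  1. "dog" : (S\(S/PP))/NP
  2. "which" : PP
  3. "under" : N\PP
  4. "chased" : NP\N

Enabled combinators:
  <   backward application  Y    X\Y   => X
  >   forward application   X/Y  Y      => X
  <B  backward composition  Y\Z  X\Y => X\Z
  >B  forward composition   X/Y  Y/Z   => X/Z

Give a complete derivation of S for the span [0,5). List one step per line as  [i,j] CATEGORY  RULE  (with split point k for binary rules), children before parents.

[0,5] S   <
  [0,1] "ate" : S/PP
  [1,5] S\(S/PP)   >
    [1,2] "dog" : (S\(S/PP))/NP
    [2,5] NP   <
      [2,4] N   <
        [2,3] "which" : PP
        [3,4] "under" : N\PP
      [4,5] "chased" : NP\N

[0,1] S/PP  lex  "ate"
[1,2] (S\(S/PP))/NP  lex  "dog"
[2,3] PP  lex  "which"
[3,4] N\PP  lex  "under"
[2,4] N  <  k=3
[4,5] NP\N  lex  "chased"
[2,5] NP  <  k=4
[1,5] S\(S/PP)  >  k=2
[0,5] S  <  k=1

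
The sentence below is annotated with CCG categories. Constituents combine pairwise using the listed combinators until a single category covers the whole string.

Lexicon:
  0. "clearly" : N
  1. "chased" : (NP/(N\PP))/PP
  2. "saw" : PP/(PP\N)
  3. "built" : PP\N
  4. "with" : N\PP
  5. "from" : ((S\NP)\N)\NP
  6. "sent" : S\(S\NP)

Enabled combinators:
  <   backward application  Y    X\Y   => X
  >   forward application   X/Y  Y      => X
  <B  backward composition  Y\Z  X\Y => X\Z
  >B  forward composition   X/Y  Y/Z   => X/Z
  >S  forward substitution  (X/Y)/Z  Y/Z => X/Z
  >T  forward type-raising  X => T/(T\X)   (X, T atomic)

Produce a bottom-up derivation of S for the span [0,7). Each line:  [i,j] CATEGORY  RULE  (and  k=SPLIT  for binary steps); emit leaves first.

[0,7] S   <
  [0,6] S\NP   <
    [0,1] "clearly" : N
    [1,6] (S\NP)\N   <
      [1,5] NP   >
        [1,4] NP/(N\PP)   >
          [1,2] "chased" : (NP/(N\PP))/PP
          [2,4] PP   >
            [2,3] "saw" : PP/(PP\N)
            [3,4] "built" : PP\N
        [4,5] "with" : N\PP
      [5,6] "from" : ((S\NP)\N)\NP
  [6,7] "sent" : S\(S\NP)

[0,1] N  lex  "clearly"
[1,2] (NP/(N\PP))/PP  lex  "chased"
[2,3] PP/(PP\N)  lex  "saw"
[3,4] PP\N  lex  "built"
[2,4] PP  >  k=3
[1,4] NP/(N\PP)  >  k=2
[4,5] N\PP  lex  "with"
[1,5] NP  >  k=4
[5,6] ((S\NP)\N)\NP  lex  "from"
[1,6] (S\NP)\N  <  k=5
[0,6] S\NP  <  k=1
[6,7] S\(S\NP)  lex  "sent"
[0,7] S  <  k=6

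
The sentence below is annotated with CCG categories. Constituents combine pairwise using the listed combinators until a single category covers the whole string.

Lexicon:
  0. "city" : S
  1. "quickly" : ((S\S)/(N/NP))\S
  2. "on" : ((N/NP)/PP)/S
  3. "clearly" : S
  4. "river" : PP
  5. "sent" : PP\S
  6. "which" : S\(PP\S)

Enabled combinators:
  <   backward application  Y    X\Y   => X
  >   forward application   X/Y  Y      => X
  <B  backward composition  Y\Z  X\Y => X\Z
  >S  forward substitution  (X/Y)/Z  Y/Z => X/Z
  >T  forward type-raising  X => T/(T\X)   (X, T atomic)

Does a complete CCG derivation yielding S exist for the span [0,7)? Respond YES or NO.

YES

[0,7] S   <
  [0,6] PP\S   <B
    [0,5] S\S   >
      [0,2] (S\S)/(N/NP)   <
        [0,1] "city" : S
        [1,2] "quickly" : ((S\S)/(N/NP))\S
      [2,5] N/NP   >
        [2,4] (N/NP)/PP   >
          [2,3] "on" : ((N/NP)/PP)/S
          [3,4] "clearly" : S
        [4,5] "river" : PP
    [5,6] "sent" : PP\S
  [6,7] "which" : S\(PP\S)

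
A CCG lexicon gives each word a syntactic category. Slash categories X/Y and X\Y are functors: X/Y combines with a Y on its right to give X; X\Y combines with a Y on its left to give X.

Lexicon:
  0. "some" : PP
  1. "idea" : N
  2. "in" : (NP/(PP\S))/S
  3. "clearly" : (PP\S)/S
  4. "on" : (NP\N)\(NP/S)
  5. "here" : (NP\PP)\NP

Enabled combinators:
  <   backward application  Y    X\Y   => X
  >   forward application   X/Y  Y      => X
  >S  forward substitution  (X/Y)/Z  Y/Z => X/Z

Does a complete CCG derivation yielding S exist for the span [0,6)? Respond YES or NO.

PP N (NP/(PP\S))/S (PP\S)/S (NP\N)\(NP/S) (NP\PP)\NP
CKY chart[0,6] = {NP}; S ∉ chart

NO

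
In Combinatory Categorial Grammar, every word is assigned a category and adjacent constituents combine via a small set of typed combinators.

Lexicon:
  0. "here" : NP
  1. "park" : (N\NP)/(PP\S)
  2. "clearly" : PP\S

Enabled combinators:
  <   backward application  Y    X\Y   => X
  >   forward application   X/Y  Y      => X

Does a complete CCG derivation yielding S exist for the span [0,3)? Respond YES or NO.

NO

NP (N\NP)/(PP\S) PP\S
CKY chart[0,3] = {N}; S ∉ chart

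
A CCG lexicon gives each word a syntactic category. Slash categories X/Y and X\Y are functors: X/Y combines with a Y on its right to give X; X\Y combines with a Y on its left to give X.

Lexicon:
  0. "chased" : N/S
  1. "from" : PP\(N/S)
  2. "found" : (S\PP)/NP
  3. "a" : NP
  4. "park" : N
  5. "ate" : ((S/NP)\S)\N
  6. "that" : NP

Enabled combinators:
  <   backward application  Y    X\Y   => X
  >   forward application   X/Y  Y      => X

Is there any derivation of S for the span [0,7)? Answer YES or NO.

[0,7] S   >
  [0,6] S/NP   <
    [0,4] S   <
      [0,2] PP   <
        [0,1] "chased" : N/S
        [1,2] "from" : PP\(N/S)
      [2,4] S\PP   >
        [2,3] "found" : (S\PP)/NP
        [3,4] "a" : NP
    [4,6] (S/NP)\S   <
      [4,5] "park" : N
      [5,6] "ate" : ((S/NP)\S)\N
  [6,7] "that" : NP

YES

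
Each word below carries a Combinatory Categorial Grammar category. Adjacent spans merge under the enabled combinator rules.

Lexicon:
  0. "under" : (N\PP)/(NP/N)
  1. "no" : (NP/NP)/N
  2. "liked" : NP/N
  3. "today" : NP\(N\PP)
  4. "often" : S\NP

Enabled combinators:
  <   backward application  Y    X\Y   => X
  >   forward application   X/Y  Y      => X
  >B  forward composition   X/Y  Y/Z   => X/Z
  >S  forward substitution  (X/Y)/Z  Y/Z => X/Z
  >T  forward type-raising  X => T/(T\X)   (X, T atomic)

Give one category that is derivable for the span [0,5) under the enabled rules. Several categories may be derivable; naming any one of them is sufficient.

S

[0,5] S   <
  [0,4] NP   <
    [0,3] N\PP   >
      [0,1] "under" : (N\PP)/(NP/N)
      [1,3] NP/N   >S
        [1,2] "no" : (NP/NP)/N
        [2,3] "liked" : NP/N
    [3,4] "today" : NP\(N\PP)
  [4,5] "often" : S\NP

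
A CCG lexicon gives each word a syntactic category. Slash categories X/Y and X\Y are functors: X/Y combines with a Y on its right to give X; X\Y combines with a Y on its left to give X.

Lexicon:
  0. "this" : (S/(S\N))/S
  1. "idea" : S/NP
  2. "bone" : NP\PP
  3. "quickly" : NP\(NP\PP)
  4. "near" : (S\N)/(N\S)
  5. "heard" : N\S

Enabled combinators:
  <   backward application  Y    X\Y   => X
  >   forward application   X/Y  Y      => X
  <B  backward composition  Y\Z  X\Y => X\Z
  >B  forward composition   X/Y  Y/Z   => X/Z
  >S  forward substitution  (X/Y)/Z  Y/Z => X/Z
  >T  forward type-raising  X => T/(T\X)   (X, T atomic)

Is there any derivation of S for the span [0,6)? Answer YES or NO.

[0,6] S   >
  [0,4] S/(S\N)   >
    [0,1] "this" : (S/(S\N))/S
    [1,4] S   >
      [1,2] "idea" : S/NP
      [2,4] NP   <
        [2,3] "bone" : NP\PP
        [3,4] "quickly" : NP\(NP\PP)
  [4,6] S\N   >
    [4,5] "near" : (S\N)/(N\S)
    [5,6] "heard" : N\S

YES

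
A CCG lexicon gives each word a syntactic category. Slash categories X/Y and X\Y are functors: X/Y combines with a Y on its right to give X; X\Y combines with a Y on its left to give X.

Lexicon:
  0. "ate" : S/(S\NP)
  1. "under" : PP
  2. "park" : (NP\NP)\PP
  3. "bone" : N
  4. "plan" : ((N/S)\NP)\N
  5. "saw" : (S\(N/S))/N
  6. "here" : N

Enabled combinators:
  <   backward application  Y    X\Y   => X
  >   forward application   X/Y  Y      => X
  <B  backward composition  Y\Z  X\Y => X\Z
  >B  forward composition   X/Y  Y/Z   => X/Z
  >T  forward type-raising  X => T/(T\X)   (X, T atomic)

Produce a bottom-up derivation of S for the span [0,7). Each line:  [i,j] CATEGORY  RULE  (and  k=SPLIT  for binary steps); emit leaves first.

[0,1] S/(S\NP)  lex  "ate"
[1,2] PP  lex  "under"
[2,3] (NP\NP)\PP  lex  "park"
[1,3] NP\NP  <  k=2
[3,4] N  lex  "bone"
[4,5] ((N/S)\NP)\N  lex  "plan"
[3,5] (N/S)\NP  <  k=4
[5,6] (S\(N/S))/N  lex  "saw"
[6,7] N  lex  "here"
[5,7] S\(N/S)  >  k=6
[3,7] S\NP  <B  k=5
[1,7] S\NP  <B  k=3
[0,7] S  >  k=1

[0,7] S   >
  [0,1] "ate" : S/(S\NP)
  [1,7] S\NP   <B
    [1,3] NP\NP   <
      [1,2] "under" : PP
      [2,3] "park" : (NP\NP)\PP
    [3,7] S\NP   <B
      [3,5] (N/S)\NP   <
        [3,4] "bone" : N
        [4,5] "plan" : ((N/S)\NP)\N
      [5,7] S\(N/S)   >
        [5,6] "saw" : (S\(N/S))/N
        [6,7] "here" : N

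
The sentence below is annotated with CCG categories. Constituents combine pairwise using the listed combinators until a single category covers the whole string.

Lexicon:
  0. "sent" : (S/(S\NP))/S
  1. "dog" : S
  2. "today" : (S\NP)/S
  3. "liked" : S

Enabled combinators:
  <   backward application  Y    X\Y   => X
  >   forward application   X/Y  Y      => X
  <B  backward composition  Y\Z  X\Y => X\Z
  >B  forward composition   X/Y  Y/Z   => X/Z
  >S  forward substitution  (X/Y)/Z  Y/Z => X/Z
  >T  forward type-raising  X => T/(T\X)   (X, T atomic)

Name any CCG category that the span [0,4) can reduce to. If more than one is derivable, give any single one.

S

[0,4] S   >
  [0,2] S/(S\NP)   >
    [0,1] "sent" : (S/(S\NP))/S
    [1,2] "dog" : S
  [2,4] S\NP   >
    [2,3] "today" : (S\NP)/S
    [3,4] "liked" : S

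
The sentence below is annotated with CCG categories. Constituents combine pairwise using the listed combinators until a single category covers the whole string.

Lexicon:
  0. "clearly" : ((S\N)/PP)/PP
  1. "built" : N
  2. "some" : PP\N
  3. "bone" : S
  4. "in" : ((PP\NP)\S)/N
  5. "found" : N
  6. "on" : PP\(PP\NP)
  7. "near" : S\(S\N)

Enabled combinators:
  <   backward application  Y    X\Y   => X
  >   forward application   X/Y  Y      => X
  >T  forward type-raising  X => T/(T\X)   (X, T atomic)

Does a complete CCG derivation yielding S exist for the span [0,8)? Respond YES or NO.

[0,8] S   <
  [0,7] S\N   >
    [0,3] (S\N)/PP   >
      [0,1] "clearly" : ((S\N)/PP)/PP
      [1,3] PP   <
        [1,2] "built" : N
        [2,3] "some" : PP\N
    [3,7] PP   <
      [3,6] PP\NP   <
        [3,4] "bone" : S
        [4,6] (PP\NP)\S   >
          [4,5] "in" : ((PP\NP)\S)/N
          [5,6] "found" : N
      [6,7] "on" : PP\(PP\NP)
  [7,8] "near" : S\(S\N)

YES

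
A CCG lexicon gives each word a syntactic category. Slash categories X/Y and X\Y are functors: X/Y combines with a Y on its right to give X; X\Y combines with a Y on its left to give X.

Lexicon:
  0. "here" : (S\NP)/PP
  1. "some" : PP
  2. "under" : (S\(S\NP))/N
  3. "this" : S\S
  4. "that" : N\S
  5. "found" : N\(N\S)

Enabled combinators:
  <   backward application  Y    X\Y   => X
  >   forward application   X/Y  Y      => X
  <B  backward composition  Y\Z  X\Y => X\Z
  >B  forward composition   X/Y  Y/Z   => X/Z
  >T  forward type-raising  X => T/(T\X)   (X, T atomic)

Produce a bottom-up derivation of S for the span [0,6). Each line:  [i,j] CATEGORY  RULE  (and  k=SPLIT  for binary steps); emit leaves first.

[0,1] (S\NP)/PP  lex  "here"
[1,2] PP  lex  "some"
[0,2] S\NP  >  k=1
[2,3] (S\(S\NP))/N  lex  "under"
[3,4] S\S  lex  "this"
[4,5] N\S  lex  "that"
[3,5] N\S  <B  k=4
[5,6] N\(N\S)  lex  "found"
[3,6] N  <  k=5
[2,6] S\(S\NP)  >  k=3
[0,6] S  <  k=2

[0,6] S   <
  [0,2] S\NP   >
    [0,1] "here" : (S\NP)/PP
    [1,2] "some" : PP
  [2,6] S\(S\NP)   >
    [2,3] "under" : (S\(S\NP))/N
    [3,6] N   <
      [3,5] N\S   <B
        [3,4] "this" : S\S
        [4,5] "that" : N\S
      [5,6] "found" : N\(N\S)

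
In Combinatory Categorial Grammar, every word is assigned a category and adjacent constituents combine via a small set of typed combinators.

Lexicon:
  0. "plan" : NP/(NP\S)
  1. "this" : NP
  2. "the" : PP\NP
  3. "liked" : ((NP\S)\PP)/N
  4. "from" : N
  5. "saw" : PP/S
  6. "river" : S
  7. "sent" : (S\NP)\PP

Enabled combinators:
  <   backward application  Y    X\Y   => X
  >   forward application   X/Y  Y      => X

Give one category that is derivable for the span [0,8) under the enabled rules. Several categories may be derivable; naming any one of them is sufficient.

[0,8] S   <
  [0,5] NP   >
    [0,1] "plan" : NP/(NP\S)
    [1,5] NP\S   <
      [1,3] PP   <
        [1,2] "this" : NP
        [2,3] "the" : PP\NP
      [3,5] (NP\S)\PP   >
        [3,4] "liked" : ((NP\S)\PP)/N
        [4,5] "from" : N
  [5,8] S\NP   <
    [5,7] PP   >
      [5,6] "saw" : PP/S
      [6,7] "river" : S
    [7,8] "sent" : (S\NP)\PP

S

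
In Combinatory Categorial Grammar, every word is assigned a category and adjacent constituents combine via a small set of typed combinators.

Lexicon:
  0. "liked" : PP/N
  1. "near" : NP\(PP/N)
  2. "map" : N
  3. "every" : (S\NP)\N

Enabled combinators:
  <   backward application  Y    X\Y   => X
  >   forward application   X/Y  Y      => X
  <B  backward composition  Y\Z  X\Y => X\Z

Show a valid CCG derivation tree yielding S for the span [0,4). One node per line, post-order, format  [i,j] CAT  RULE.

[0,4] S   <
  [0,2] NP   <
    [0,1] "liked" : PP/N
    [1,2] "near" : NP\(PP/N)
  [2,4] S\NP   <
    [2,3] "map" : N
    [3,4] "every" : (S\NP)\N

[0,1] PP/N  lex  "liked"
[1,2] NP\(PP/N)  lex  "near"
[0,2] NP  <  k=1
[2,3] N  lex  "map"
[3,4] (S\NP)\N  lex  "every"
[2,4] S\NP  <  k=3
[0,4] S  <  k=2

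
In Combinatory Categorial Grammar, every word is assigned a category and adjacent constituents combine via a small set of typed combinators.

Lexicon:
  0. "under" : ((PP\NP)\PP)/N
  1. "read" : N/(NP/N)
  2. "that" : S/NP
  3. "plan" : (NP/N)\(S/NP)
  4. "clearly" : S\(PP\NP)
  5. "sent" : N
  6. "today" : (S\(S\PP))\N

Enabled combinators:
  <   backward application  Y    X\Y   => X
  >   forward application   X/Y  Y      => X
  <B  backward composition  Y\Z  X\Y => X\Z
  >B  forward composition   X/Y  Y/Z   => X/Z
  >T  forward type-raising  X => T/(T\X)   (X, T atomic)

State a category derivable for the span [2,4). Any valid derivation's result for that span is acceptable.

[0,7] S   <
  [0,5] S\PP   <B
    [0,4] (PP\NP)\PP   >
      [0,1] "under" : ((PP\NP)\PP)/N
      [1,4] N   >
        [1,2] "read" : N/(NP/N)
        [2,4] NP/N   <
          [2,3] "that" : S/NP
          [3,4] "plan" : (NP/N)\(S/NP)
    [4,5] "clearly" : S\(PP\NP)
  [5,7] S\(S\PP)   <
    [5,6] "sent" : N
    [6,7] "today" : (S\(S\PP))\N

NP/N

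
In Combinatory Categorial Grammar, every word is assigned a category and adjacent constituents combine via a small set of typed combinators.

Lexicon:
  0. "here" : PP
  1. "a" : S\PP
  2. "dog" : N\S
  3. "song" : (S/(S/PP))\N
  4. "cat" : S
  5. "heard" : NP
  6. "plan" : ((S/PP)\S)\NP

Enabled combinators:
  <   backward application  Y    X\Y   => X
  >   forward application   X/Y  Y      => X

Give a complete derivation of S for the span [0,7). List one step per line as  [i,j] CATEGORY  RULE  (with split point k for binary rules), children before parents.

[0,1] PP  lex  "here"
[1,2] S\PP  lex  "a"
[0,2] S  <  k=1
[2,3] N\S  lex  "dog"
[0,3] N  <  k=2
[3,4] (S/(S/PP))\N  lex  "song"
[0,4] S/(S/PP)  <  k=3
[4,5] S  lex  "cat"
[5,6] NP  lex  "heard"
[6,7] ((S/PP)\S)\NP  lex  "plan"
[5,7] (S/PP)\S  <  k=6
[4,7] S/PP  <  k=5
[0,7] S  >  k=4

[0,7] S   >
  [0,4] S/(S/PP)   <
    [0,3] N   <
      [0,2] S   <
        [0,1] "here" : PP
        [1,2] "a" : S\PP
      [2,3] "dog" : N\S
    [3,4] "song" : (S/(S/PP))\N
  [4,7] S/PP   <
    [4,5] "cat" : S
    [5,7] (S/PP)\S   <
      [5,6] "heard" : NP
      [6,7] "plan" : ((S/PP)\S)\NP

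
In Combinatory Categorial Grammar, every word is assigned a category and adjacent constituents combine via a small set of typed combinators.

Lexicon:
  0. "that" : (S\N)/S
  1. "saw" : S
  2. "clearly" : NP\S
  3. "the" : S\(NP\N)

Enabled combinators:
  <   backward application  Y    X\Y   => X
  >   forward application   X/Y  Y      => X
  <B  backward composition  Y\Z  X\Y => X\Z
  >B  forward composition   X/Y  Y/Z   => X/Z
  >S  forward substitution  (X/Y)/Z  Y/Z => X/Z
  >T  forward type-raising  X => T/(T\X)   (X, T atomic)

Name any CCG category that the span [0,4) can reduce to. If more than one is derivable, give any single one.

[0,4] S   <
  [0,3] NP\N   <B
    [0,2] S\N   >
      [0,1] "that" : (S\N)/S
      [1,2] "saw" : S
    [2,3] "clearly" : NP\S
  [3,4] "the" : S\(NP\N)

S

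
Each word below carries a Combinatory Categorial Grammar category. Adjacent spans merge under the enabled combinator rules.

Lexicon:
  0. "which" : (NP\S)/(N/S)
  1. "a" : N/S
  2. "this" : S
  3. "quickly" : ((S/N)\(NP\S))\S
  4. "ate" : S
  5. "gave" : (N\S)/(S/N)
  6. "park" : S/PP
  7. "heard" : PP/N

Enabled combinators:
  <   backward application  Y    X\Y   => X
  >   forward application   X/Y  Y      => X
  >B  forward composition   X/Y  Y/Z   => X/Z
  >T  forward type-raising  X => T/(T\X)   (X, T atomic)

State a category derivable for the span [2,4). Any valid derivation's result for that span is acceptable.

[0,8] S   >
  [0,4] S/N   <
    [0,2] NP\S   >
      [0,1] "which" : (NP\S)/(N/S)
      [1,2] "a" : N/S
    [2,4] (S/N)\(NP\S)   <
      [2,3] "this" : S
      [3,4] "quickly" : ((S/N)\(NP\S))\S
  [4,8] N   >
    [4,5] N/(N\S)   >T
      [4,5] "ate" : S
    [5,8] N\S   >
      [5,6] "gave" : (N\S)/(S/N)
      [6,8] S/N   >B
        [6,7] "park" : S/PP
        [7,8] "heard" : PP/N

(S/N)\(NP\S)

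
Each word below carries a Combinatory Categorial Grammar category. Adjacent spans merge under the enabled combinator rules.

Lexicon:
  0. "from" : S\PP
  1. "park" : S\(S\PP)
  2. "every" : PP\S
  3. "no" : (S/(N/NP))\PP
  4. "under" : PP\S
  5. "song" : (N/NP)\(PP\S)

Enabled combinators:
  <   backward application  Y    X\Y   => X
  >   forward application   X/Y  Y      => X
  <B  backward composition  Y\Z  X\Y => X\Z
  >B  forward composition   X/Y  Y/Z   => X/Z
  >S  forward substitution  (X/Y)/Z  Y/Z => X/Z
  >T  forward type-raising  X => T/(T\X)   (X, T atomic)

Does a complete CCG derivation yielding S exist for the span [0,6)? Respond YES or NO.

[0,6] S   >
  [0,4] S/(N/NP)   <
    [0,3] PP   <
      [0,2] S   <
        [0,1] "from" : S\PP
        [1,2] "park" : S\(S\PP)
      [2,3] "every" : PP\S
    [3,4] "no" : (S/(N/NP))\PP
  [4,6] N/NP   <
    [4,5] "under" : PP\S
    [5,6] "song" : (N/NP)\(PP\S)

YES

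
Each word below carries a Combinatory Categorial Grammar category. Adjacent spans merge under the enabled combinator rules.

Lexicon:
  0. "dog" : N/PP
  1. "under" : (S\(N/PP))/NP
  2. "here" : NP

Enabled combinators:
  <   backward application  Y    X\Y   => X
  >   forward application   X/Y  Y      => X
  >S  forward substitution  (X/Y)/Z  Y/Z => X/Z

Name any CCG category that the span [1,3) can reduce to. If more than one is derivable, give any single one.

S\(N/PP)

[0,3] S   <
  [0,1] "dog" : N/PP
  [1,3] S\(N/PP)   >
    [1,2] "under" : (S\(N/PP))/NP
    [2,3] "here" : NP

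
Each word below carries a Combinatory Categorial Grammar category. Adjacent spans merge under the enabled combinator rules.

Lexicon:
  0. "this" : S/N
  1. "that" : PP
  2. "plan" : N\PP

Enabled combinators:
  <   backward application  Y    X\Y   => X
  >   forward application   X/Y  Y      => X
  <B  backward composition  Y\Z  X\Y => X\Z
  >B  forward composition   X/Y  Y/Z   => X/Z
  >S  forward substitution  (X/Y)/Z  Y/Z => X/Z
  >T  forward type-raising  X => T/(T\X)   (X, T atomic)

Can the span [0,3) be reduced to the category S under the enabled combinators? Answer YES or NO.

YES

[0,3] S   >
  [0,1] "this" : S/N
  [1,3] N   >
    [1,2] N/(N\PP)   >T
      [1,2] "that" : PP
    [2,3] "plan" : N\PP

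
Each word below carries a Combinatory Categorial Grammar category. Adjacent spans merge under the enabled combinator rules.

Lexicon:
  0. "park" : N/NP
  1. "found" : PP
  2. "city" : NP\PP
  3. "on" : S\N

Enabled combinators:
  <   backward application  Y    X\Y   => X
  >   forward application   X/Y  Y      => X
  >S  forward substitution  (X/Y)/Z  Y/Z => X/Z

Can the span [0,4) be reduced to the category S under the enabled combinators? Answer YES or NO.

[0,4] S   <
  [0,3] N   >
    [0,1] "park" : N/NP
    [1,3] NP   <
      [1,2] "found" : PP
      [2,3] "city" : NP\PP
  [3,4] "on" : S\N

YES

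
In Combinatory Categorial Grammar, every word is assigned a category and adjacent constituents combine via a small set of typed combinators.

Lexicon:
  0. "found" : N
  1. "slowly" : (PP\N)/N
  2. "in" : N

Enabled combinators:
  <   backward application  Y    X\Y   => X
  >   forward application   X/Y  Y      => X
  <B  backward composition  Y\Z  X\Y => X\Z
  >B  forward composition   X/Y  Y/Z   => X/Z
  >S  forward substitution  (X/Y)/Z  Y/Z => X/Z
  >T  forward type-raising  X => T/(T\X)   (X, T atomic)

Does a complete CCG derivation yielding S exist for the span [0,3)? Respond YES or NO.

NO

N (PP\N)/N N
CKY chart[0,3] = {N/(N\PP), NP/(NP\PP), PP, PP/(N\N), PP/(PP\PP), S/(S\PP)}; S ∉ chart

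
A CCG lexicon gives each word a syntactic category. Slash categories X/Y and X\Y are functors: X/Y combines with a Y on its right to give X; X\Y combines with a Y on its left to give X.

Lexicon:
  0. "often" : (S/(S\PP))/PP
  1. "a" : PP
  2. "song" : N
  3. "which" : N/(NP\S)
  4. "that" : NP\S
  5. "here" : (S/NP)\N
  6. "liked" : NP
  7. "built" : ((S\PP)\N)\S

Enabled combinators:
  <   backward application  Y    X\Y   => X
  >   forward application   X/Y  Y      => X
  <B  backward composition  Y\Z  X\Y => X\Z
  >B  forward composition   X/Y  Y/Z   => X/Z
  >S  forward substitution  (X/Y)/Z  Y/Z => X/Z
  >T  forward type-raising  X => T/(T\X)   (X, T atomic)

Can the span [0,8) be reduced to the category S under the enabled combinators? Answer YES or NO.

[0,8] S   >
  [0,2] S/(S\PP)   >
    [0,1] "often" : (S/(S\PP))/PP
    [1,2] "a" : PP
  [2,8] S\PP   <
    [2,3] "song" : N
    [3,8] (S\PP)\N   <
      [3,7] S   >
        [3,6] S/NP   <
          [3,5] N   >
            [3,4] "which" : N/(NP\S)
            [4,5] "that" : NP\S
          [5,6] "here" : (S/NP)\N
        [6,7] "liked" : NP
      [7,8] "built" : ((S\PP)\N)\S

YES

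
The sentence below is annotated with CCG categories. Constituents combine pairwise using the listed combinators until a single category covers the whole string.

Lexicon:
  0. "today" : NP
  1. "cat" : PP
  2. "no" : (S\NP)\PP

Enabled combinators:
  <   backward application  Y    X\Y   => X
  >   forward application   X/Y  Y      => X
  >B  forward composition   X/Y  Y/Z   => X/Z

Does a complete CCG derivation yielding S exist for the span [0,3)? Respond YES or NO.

YES

[0,3] S   <
  [0,1] "today" : NP
  [1,3] S\NP   <
    [1,2] "cat" : PP
    [2,3] "no" : (S\NP)\PP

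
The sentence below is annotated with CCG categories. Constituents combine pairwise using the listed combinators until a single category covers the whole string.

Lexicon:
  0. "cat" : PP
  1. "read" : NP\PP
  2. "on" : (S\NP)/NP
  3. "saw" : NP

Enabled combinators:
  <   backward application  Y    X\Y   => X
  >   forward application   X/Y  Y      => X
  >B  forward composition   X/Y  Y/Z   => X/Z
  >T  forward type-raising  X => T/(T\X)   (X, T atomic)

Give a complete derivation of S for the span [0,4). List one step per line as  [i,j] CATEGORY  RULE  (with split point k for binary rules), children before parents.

[0,1] PP  lex  "cat"
[1,2] NP\PP  lex  "read"
[0,2] NP  <  k=1
[2,3] (S\NP)/NP  lex  "on"
[3,4] NP  lex  "saw"
[2,4] S\NP  >  k=3
[0,4] S  <  k=2

[0,4] S   <
  [0,2] NP   <
    [0,1] "cat" : PP
    [1,2] "read" : NP\PP
  [2,4] S\NP   >
    [2,3] "on" : (S\NP)/NP
    [3,4] "saw" : NP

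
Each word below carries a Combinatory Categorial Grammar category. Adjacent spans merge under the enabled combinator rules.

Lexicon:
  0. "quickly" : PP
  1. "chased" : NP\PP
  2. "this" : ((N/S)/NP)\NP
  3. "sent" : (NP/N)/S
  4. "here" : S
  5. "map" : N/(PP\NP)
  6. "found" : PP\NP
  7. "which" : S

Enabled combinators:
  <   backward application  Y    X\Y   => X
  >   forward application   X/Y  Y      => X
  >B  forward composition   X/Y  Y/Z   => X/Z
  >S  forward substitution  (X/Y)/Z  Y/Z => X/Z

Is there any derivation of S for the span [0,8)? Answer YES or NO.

NO

PP NP\PP ((N/S)/NP)\NP (NP/N)/S S N/(PP\NP) PP\NP S
CKY chart[0,8] = {N}; S ∉ chart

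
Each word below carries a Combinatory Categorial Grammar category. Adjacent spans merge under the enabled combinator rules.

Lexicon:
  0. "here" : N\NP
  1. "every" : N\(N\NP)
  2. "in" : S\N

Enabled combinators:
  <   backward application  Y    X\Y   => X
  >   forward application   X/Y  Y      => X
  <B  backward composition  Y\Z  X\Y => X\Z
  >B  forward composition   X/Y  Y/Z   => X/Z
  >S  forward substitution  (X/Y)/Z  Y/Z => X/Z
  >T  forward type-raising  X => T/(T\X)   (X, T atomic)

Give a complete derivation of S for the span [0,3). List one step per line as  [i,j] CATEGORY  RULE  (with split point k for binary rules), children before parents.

[0,1] N\NP  lex  "here"
[1,2] N\(N\NP)  lex  "every"
[0,2] N  <  k=1
[2,3] S\N  lex  "in"
[0,3] S  <  k=2

[0,3] S   <
  [0,2] N   <
    [0,1] "here" : N\NP
    [1,2] "every" : N\(N\NP)
  [2,3] "in" : S\N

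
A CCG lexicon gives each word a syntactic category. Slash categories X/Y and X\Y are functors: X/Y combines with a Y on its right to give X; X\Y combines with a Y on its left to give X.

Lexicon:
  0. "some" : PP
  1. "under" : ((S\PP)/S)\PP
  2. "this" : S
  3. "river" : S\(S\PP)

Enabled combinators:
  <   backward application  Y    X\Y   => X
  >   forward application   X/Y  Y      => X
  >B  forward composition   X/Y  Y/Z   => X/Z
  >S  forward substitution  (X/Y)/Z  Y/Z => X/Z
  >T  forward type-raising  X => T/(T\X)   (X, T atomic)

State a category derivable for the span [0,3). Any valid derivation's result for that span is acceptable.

[0,4] S   <
  [0,3] S\PP   >
    [0,2] (S\PP)/S   <
      [0,1] "some" : PP
      [1,2] "under" : ((S\PP)/S)\PP
    [2,3] "this" : S
  [3,4] "river" : S\(S\PP)

S\PP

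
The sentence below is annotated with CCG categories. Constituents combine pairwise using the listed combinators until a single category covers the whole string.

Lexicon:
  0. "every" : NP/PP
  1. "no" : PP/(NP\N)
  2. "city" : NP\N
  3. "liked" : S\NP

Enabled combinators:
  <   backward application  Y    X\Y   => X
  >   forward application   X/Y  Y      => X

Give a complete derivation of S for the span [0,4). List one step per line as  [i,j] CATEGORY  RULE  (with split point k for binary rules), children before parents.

[0,1] NP/PP  lex  "every"
[1,2] PP/(NP\N)  lex  "no"
[2,3] NP\N  lex  "city"
[1,3] PP  >  k=2
[0,3] NP  >  k=1
[3,4] S\NP  lex  "liked"
[0,4] S  <  k=3

[0,4] S   <
  [0,3] NP   >
    [0,1] "every" : NP/PP
    [1,3] PP   >
      [1,2] "no" : PP/(NP\N)
      [2,3] "city" : NP\N
  [3,4] "liked" : S\NP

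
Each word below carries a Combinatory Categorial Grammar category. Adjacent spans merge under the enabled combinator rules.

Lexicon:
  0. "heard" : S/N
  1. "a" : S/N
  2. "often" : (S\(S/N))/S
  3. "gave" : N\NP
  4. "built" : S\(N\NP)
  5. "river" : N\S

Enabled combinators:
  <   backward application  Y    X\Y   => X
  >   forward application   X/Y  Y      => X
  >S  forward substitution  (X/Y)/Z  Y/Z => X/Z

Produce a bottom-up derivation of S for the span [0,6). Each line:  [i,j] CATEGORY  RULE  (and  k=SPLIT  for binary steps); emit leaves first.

[0,1] S/N  lex  "heard"
[1,2] S/N  lex  "a"
[2,3] (S\(S/N))/S  lex  "often"
[3,4] N\NP  lex  "gave"
[4,5] S\(N\NP)  lex  "built"
[3,5] S  <  k=4
[2,5] S\(S/N)  >  k=3
[1,5] S  <  k=2
[5,6] N\S  lex  "river"
[1,6] N  <  k=5
[0,6] S  >  k=1

[0,6] S   >
  [0,1] "heard" : S/N
  [1,6] N   <
    [1,5] S   <
      [1,2] "a" : S/N
      [2,5] S\(S/N)   >
        [2,3] "often" : (S\(S/N))/S
        [3,5] S   <
          [3,4] "gave" : N\NP
          [4,5] "built" : S\(N\NP)
    [5,6] "river" : N\S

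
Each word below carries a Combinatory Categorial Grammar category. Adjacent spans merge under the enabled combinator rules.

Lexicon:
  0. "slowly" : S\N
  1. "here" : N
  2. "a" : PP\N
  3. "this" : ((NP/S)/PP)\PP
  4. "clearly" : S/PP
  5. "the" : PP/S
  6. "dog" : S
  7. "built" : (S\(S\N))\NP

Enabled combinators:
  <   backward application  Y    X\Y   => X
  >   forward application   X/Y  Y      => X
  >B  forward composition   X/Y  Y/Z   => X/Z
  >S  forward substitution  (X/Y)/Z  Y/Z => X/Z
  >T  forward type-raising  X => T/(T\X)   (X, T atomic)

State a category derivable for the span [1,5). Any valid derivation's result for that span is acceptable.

[0,8] S   <
  [0,1] "slowly" : S\N
  [1,8] S\(S\N)   <
    [1,7] NP   >
      [1,5] NP/PP   >S
        [1,4] (NP/S)/PP   <
          [1,3] PP   <
            [1,2] "here" : N
            [2,3] "a" : PP\N
          [3,4] "this" : ((NP/S)/PP)\PP
        [4,5] "clearly" : S/PP
      [5,7] PP   >
        [5,6] "the" : PP/S
        [6,7] "dog" : S
    [7,8] "built" : (S\(S\N))\NP

NP/PP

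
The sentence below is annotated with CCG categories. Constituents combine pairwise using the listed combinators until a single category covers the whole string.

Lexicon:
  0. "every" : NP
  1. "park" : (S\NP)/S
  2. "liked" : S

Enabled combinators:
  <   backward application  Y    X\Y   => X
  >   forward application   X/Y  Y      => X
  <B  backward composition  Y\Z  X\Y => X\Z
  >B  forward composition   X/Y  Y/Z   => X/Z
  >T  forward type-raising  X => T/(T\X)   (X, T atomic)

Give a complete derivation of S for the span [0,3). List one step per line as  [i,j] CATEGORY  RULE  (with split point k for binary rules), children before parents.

[0,1] NP  lex  "every"
[1,2] (S\NP)/S  lex  "park"
[2,3] S  lex  "liked"
[1,3] S\NP  >  k=2
[0,3] S  <  k=1

[0,3] S   <
  [0,1] "every" : NP
  [1,3] S\NP   >
    [1,2] "park" : (S\NP)/S
    [2,3] "liked" : S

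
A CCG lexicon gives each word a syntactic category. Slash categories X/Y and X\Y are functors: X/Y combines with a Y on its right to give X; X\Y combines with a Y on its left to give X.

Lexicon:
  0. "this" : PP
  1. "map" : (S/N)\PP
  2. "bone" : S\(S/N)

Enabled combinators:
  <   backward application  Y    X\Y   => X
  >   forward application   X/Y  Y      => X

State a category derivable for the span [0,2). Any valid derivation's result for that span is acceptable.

S/N

[0,3] S   <
  [0,2] S/N   <
    [0,1] "this" : PP
    [1,2] "map" : (S/N)\PP
  [2,3] "bone" : S\(S/N)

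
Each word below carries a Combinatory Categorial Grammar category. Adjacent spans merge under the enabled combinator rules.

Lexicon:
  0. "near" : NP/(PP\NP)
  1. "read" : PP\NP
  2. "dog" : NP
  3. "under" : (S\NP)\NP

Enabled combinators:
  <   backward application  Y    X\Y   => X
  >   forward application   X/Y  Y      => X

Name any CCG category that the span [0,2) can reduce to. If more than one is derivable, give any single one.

NP

[0,4] S   <
  [0,2] NP   >
    [0,1] "near" : NP/(PP\NP)
    [1,2] "read" : PP\NP
  [2,4] S\NP   <
    [2,3] "dog" : NP
    [3,4] "under" : (S\NP)\NP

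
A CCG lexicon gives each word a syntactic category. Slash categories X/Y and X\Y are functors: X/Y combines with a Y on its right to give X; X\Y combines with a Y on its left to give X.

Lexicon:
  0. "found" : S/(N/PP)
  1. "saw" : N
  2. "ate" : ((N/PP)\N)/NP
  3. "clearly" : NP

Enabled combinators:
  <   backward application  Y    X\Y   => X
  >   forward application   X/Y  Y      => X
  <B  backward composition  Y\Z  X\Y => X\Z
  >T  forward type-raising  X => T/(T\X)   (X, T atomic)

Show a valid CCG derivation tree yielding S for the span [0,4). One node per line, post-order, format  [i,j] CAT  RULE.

[0,1] S/(N/PP)  lex  "found"
[1,2] N  lex  "saw"
[2,3] ((N/PP)\N)/NP  lex  "ate"
[3,4] NP  lex  "clearly"
[2,4] (N/PP)\N  >  k=3
[1,4] N/PP  <  k=2
[0,4] S  >  k=1

[0,4] S   >
  [0,1] "found" : S/(N/PP)
  [1,4] N/PP   <
    [1,2] "saw" : N
    [2,4] (N/PP)\N   >
      [2,3] "ate" : ((N/PP)\N)/NP
      [3,4] "clearly" : NP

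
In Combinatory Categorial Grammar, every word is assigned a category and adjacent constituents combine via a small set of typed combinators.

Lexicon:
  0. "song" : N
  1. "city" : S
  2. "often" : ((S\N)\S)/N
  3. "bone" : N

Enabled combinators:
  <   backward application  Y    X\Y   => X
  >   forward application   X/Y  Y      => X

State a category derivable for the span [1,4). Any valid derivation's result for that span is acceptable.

[0,4] S   <
  [0,1] "song" : N
  [1,4] S\N   <
    [1,2] "city" : S
    [2,4] (S\N)\S   >
      [2,3] "often" : ((S\N)\S)/N
      [3,4] "bone" : N

S\N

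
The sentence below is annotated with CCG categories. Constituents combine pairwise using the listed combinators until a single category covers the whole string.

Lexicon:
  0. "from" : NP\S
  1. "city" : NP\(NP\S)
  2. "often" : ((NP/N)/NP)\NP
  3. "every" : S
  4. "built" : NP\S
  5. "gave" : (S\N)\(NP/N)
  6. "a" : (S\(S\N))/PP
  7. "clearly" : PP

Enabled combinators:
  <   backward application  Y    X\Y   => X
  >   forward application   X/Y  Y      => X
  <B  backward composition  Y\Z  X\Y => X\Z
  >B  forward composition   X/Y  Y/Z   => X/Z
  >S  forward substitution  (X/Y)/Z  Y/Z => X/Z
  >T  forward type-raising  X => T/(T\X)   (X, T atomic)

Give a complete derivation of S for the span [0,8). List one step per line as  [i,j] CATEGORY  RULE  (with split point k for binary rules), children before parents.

[0,1] NP\S  lex  "from"
[1,2] NP\(NP\S)  lex  "city"
[0,2] NP  <  k=1
[2,3] ((NP/N)/NP)\NP  lex  "often"
[0,3] (NP/N)/NP  <  k=2
[3,4] S  lex  "every"
[3,4] NP/(NP\S)  >T
[4,5] NP\S  lex  "built"
[3,5] NP  >  k=4
[0,5] NP/N  >  k=3
[5,6] (S\N)\(NP/N)  lex  "gave"
[0,6] S\N  <  k=5
[6,7] (S\(S\N))/PP  lex  "a"
[7,8] PP  lex  "clearly"
[6,8] S\(S\N)  >  k=7
[0,8] S  <  k=6

[0,8] S   <
  [0,6] S\N   <
    [0,5] NP/N   >
      [0,3] (NP/N)/NP   <
        [0,2] NP   <
          [0,1] "from" : NP\S
          [1,2] "city" : NP\(NP\S)
        [2,3] "often" : ((NP/N)/NP)\NP
      [3,5] NP   >
        [3,4] NP/(NP\S)   >T
          [3,4] "every" : S
        [4,5] "built" : NP\S
    [5,6] "gave" : (S\N)\(NP/N)
  [6,8] S\(S\N)   >
    [6,7] "a" : (S\(S\N))/PP
    [7,8] "clearly" : PP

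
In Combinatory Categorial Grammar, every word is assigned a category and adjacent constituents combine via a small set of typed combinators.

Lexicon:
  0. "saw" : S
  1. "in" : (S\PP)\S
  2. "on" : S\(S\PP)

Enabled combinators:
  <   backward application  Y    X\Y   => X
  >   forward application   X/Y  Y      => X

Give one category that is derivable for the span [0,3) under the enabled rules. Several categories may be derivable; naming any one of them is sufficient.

S

[0,3] S   <
  [0,2] S\PP   <
    [0,1] "saw" : S
    [1,2] "in" : (S\PP)\S
  [2,3] "on" : S\(S\PP)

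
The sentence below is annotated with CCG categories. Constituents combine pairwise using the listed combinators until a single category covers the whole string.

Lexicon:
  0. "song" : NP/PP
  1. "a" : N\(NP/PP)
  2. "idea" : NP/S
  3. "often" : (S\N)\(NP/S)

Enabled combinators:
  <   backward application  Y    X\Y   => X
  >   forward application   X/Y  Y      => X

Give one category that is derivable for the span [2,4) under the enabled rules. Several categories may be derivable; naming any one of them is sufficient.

S\N

[0,4] S   <
  [0,2] N   <
    [0,1] "song" : NP/PP
    [1,2] "a" : N\(NP/PP)
  [2,4] S\N   <
    [2,3] "idea" : NP/S
    [3,4] "often" : (S\N)\(NP/S)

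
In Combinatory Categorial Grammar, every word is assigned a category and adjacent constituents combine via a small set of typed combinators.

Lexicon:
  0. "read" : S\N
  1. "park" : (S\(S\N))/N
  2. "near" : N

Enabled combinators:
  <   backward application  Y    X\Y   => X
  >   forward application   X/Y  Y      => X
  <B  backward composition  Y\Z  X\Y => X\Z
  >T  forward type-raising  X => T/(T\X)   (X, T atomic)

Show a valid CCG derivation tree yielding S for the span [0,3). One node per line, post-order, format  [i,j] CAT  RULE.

[0,1] S\N  lex  "read"
[1,2] (S\(S\N))/N  lex  "park"
[2,3] N  lex  "near"
[1,3] S\(S\N)  >  k=2
[0,3] S  <  k=1

[0,3] S   <
  [0,1] "read" : S\N
  [1,3] S\(S\N)   >
    [1,2] "park" : (S\(S\N))/N
    [2,3] "near" : N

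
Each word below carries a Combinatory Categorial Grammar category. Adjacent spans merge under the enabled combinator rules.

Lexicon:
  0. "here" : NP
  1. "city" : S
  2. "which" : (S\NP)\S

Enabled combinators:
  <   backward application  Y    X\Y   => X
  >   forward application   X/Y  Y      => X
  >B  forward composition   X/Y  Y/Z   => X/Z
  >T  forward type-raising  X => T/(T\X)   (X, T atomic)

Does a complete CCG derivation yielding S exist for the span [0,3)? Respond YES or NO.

[0,3] S   >
  [0,1] S/(S\NP)   >T
    [0,1] "here" : NP
  [1,3] S\NP   <
    [1,2] "city" : S
    [2,3] "which" : (S\NP)\S

YES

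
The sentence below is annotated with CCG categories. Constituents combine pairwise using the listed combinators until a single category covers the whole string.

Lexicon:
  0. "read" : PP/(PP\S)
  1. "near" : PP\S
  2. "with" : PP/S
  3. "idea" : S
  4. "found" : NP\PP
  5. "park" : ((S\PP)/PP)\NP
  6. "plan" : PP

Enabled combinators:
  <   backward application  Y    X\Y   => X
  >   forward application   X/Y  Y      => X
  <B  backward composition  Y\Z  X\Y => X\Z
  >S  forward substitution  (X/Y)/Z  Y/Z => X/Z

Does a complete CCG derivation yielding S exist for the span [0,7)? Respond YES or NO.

YES

[0,7] S   <
  [0,2] PP   >
    [0,1] "read" : PP/(PP\S)
    [1,2] "near" : PP\S
  [2,7] S\PP   >
    [2,6] (S\PP)/PP   <
      [2,5] NP   <
        [2,4] PP   >
          [2,3] "with" : PP/S
          [3,4] "idea" : S
        [4,5] "found" : NP\PP
      [5,6] "park" : ((S\PP)/PP)\NP
    [6,7] "plan" : PP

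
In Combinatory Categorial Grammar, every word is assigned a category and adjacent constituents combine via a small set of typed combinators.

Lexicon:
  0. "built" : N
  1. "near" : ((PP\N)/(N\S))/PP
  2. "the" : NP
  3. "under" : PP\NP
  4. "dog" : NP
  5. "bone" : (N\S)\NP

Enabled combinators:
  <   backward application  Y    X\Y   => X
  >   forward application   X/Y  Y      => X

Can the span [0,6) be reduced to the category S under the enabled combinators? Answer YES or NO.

N ((PP\N)/(N\S))/PP NP PP\NP NP (N\S)\NP
CKY chart[0,6] = {PP}; S ∉ chart

NO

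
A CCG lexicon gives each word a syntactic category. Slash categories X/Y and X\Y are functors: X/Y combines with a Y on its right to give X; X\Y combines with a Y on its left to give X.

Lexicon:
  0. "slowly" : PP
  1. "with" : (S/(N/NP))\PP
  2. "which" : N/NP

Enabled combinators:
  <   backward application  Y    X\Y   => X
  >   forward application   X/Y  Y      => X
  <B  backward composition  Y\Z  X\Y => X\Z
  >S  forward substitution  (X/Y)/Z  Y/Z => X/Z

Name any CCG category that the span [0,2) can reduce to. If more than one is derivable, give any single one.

S/(N/NP)

[0,3] S   >
  [0,2] S/(N/NP)   <
    [0,1] "slowly" : PP
    [1,2] "with" : (S/(N/NP))\PP
  [2,3] "which" : N/NP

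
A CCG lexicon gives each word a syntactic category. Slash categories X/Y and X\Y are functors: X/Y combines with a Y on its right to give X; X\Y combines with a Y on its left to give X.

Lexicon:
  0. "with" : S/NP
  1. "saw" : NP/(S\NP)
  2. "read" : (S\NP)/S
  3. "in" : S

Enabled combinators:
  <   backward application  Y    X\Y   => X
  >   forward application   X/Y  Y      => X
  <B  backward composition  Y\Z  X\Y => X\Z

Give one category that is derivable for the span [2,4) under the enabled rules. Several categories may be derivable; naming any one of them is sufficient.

S\NP

[0,4] S   >
  [0,1] "with" : S/NP
  [1,4] NP   >
    [1,2] "saw" : NP/(S\NP)
    [2,4] S\NP   >
      [2,3] "read" : (S\NP)/S
      [3,4] "in" : S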